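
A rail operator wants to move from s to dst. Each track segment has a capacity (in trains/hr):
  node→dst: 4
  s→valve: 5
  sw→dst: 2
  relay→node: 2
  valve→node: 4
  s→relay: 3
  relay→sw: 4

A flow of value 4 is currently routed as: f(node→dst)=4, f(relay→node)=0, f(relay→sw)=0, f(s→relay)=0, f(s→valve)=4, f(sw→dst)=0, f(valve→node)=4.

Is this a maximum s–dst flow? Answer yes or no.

Residual path s→relay→sw→dst has bottleneck 2 > 0.
Pushing 2 along it raises the flow to 6, so the given flow is not maximum.

No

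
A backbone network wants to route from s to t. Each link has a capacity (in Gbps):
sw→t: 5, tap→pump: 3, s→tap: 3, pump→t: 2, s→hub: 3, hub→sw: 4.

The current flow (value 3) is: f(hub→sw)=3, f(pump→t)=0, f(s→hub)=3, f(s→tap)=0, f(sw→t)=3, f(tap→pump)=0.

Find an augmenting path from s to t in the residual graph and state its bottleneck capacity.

s→tap→pump→t, bottleneck 2

Residual along s→tap→pump→t: s→tap: 3, tap→pump: 3, pump→t: 2.
Bottleneck = min = 2.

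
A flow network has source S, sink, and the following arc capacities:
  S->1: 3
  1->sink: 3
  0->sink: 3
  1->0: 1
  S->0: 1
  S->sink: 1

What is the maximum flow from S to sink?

5

Augment S->sink: bottleneck 1. Total 1.
Augment S->1->sink: bottleneck 3. Total 4.
Augment S->0->sink: bottleneck 1. Total 5.
No augmenting path remains in the residual graph.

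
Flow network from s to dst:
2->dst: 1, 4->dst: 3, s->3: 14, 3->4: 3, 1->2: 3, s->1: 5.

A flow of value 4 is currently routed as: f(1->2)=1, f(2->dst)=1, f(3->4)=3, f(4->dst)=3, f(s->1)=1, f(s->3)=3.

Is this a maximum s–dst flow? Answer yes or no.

Residual reachable from s: {1, 2, 3, s}; dst is not reachable.
Saturated cut: 3->4, 2->dst with total capacity 4 = current flow value. Flow is maximum.

Yes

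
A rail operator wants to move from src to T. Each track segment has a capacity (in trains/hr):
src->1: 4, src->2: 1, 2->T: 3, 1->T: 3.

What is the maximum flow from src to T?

Augment src->2->T: bottleneck 1. Total 1.
Augment src->1->T: bottleneck 3. Total 4.
No augmenting path remains in the residual graph.

4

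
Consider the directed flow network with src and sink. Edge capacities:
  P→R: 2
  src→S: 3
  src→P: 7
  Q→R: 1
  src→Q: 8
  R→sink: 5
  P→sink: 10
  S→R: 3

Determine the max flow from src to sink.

11

Augment src→P→sink: bottleneck 7. Total 7.
Augment src→Q→R→sink: bottleneck 1. Total 8.
Augment src→S→R→sink: bottleneck 3. Total 11.
No augmenting path remains in the residual graph.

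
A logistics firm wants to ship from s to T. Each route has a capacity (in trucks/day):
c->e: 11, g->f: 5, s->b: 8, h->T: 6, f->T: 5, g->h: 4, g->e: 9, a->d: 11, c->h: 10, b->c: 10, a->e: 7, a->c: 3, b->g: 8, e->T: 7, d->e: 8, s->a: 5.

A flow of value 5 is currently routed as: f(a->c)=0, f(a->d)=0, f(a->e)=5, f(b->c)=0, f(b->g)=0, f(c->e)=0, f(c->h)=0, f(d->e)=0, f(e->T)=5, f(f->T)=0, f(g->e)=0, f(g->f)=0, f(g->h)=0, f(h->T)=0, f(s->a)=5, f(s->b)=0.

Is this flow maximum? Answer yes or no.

Residual path s->b->g->e->T has bottleneck 2 > 0.
Pushing 2 along it raises the flow to 7, so the given flow is not maximum.

No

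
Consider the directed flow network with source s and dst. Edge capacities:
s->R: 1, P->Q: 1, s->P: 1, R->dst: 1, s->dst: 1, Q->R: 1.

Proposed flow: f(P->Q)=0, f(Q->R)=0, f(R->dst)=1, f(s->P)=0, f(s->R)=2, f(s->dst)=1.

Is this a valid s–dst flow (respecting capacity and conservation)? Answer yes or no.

No

Capacity violated on s->R: flow 2 > capacity 1.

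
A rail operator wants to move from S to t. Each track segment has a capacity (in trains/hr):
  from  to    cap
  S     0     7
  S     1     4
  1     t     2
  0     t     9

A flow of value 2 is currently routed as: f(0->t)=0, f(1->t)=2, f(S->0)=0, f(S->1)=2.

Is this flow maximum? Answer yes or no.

Residual path S->0->t has bottleneck 7 > 0.
Pushing 7 along it raises the flow to 9, so the given flow is not maximum.

No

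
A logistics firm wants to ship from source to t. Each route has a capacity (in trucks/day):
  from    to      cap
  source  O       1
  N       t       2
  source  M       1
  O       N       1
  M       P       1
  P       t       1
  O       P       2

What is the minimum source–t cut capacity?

Max flow = 2 (via 2 augmenting paths).
In the residual at optimum, the set reachable from source is {source}.
Cut edges: source->O (cap 1), source->M (cap 1). Sum = 2.

2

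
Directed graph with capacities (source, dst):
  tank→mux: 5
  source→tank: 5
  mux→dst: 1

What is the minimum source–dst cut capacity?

1

Max flow = 1 (via 1 augmenting path).
In the residual at optimum, the set reachable from source is {mux, source, tank}.
Cut edges: mux→dst (cap 1). Sum = 1.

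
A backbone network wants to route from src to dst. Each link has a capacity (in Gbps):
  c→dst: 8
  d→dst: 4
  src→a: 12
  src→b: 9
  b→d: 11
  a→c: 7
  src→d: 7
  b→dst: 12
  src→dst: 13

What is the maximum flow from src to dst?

33

Augment src→dst: bottleneck 13. Total 13.
Augment src→b→dst: bottleneck 9. Total 22.
Augment src→d→dst: bottleneck 4. Total 26.
Augment src→a→c→dst: bottleneck 7. Total 33.
No augmenting path remains in the residual graph.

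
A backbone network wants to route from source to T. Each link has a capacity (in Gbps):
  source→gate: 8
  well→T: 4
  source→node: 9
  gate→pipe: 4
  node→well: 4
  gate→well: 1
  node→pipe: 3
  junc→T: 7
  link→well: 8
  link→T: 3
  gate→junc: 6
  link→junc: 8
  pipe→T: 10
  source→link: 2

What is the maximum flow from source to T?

Augment source→link→T: bottleneck 2. Total 2.
Augment source→node→well→T: bottleneck 4. Total 6.
Augment source→node→pipe→T: bottleneck 3. Total 9.
Augment source→gate→pipe→T: bottleneck 4. Total 13.
Augment source→gate→junc→T: bottleneck 4. Total 17.
No augmenting path remains in the residual graph.

17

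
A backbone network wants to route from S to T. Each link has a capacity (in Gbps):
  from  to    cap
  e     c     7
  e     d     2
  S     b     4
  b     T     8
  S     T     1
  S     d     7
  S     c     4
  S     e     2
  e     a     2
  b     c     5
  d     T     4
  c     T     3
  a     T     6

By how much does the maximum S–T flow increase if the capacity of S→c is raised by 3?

0

Original max flow = 14.
Edge S→c does not cross the min cut (source side {S, c, d}), so extra capacity there cannot help.
New max flow = 14. Increase = 0.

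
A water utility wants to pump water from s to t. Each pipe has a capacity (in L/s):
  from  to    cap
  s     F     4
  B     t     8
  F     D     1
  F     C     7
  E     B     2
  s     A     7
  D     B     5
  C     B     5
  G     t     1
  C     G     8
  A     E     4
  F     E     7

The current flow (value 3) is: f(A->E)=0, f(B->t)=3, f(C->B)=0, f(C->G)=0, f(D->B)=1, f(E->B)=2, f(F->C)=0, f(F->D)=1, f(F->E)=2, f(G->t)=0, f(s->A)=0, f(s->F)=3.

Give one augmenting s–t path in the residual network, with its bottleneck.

s->F->C->G->t, bottleneck 1

Residual along s->F->C->G->t: s->F: 1, F->C: 7, C->G: 8, G->t: 1.
Bottleneck = min = 1.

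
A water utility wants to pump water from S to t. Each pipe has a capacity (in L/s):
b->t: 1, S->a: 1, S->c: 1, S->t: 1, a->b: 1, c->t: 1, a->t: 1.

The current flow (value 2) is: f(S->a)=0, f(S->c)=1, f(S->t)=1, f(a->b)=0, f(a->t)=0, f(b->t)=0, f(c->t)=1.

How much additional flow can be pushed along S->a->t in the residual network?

Residual capacities along the path: S->a: 1, a->t: 1.
Minimum is 1.

1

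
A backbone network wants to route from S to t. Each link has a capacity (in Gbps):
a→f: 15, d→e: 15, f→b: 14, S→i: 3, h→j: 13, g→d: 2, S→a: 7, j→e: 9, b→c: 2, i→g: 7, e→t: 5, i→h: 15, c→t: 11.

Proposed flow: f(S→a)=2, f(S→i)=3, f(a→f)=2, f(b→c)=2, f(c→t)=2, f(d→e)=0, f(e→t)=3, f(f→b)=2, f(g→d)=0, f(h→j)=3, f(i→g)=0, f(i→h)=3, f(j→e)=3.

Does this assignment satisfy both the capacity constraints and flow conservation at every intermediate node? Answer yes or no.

Yes

Every edge has 0 ≤ f(e) ≤ cap(e).
At each intermediate node, inflow equals outflow.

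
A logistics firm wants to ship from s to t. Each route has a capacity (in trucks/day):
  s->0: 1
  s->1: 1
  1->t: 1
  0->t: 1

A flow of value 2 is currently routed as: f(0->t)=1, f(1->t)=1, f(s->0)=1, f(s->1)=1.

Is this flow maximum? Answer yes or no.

Residual reachable from s: {s}; t is not reachable.
Saturated cut: s->1, s->0 with total capacity 2 = current flow value. Flow is maximum.

Yes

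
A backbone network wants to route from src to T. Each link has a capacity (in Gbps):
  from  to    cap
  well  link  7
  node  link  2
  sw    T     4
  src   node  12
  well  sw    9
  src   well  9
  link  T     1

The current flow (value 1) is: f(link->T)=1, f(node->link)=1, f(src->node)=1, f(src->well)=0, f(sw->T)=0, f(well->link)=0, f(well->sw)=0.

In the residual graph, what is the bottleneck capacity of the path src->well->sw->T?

4

Residual capacities along the path: src->well: 9, well->sw: 9, sw->T: 4.
Minimum is 4.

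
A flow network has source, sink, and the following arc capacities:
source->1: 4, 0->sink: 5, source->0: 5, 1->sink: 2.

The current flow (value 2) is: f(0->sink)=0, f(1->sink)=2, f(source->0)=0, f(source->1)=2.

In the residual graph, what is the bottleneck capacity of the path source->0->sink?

5

Residual capacities along the path: source->0: 5, 0->sink: 5.
Minimum is 5.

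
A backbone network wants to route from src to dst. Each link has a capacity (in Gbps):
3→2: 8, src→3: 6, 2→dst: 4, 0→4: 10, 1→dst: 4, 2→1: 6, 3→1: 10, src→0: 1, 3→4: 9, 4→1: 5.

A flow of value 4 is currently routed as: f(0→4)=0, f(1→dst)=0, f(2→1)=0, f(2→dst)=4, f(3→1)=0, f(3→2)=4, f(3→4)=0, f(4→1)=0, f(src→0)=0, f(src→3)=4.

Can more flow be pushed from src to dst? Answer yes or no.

Residual path src→3→1→dst has bottleneck 2 > 0.
Pushing 2 along it raises the flow to 6, so the given flow is not maximum.

Yes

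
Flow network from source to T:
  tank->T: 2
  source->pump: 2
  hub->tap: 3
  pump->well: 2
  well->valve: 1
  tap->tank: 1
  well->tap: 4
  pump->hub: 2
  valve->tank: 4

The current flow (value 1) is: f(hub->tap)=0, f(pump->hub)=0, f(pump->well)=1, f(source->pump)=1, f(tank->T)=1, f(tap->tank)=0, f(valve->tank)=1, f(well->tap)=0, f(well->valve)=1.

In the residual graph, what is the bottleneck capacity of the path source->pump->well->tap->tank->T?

Residual capacities along the path: source->pump: 1, pump->well: 1, well->tap: 4, tap->tank: 1, tank->T: 1.
Minimum is 1.

1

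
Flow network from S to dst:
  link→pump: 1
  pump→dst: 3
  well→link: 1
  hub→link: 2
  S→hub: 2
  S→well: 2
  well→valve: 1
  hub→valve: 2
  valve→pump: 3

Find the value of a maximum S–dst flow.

Augment S→well→valve→pump→dst: bottleneck 1. Total 1.
Augment S→well→link→pump→dst: bottleneck 1. Total 2.
Augment S→hub→valve→pump→dst: bottleneck 1. Total 3.
No augmenting path remains in the residual graph.

3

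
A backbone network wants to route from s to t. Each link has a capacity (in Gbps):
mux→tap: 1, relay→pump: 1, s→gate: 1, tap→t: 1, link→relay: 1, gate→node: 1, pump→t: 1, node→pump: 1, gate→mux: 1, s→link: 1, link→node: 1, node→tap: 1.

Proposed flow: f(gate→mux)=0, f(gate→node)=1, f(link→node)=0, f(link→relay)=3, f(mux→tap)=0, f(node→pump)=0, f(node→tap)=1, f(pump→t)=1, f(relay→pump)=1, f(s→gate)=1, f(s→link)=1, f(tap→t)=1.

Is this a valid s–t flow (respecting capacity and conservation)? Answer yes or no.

Capacity violated on link→relay: flow 3 > capacity 1.

No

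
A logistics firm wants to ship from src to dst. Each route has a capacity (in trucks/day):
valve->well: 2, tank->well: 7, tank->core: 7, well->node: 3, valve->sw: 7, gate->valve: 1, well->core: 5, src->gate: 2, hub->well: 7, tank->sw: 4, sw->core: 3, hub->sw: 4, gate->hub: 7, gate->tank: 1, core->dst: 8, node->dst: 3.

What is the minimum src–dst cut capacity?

2

Max flow = 2 (via 2 augmenting paths).
In the residual at optimum, the set reachable from src is {src}.
Cut edges: src->gate (cap 2). Sum = 2.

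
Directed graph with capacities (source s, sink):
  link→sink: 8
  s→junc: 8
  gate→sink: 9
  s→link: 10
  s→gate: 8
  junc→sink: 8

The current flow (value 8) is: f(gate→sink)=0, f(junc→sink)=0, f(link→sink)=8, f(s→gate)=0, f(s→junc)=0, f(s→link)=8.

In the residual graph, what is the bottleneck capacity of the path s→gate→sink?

Residual capacities along the path: s→gate: 8, gate→sink: 9.
Minimum is 8.

8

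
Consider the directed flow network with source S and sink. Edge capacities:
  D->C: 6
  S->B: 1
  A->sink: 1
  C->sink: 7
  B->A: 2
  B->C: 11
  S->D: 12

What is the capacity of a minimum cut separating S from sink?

Max flow = 7 (via 2 augmenting paths).
In the residual at optimum, the set reachable from S is {D, S}.
Cut edges: S->B (cap 1), D->C (cap 6). Sum = 7.

7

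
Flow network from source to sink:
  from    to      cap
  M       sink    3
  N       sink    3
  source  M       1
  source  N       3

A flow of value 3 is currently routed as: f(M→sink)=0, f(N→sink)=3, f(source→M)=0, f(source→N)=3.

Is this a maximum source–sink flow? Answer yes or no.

Residual path source→M→sink has bottleneck 1 > 0.
Pushing 1 along it raises the flow to 4, so the given flow is not maximum.

No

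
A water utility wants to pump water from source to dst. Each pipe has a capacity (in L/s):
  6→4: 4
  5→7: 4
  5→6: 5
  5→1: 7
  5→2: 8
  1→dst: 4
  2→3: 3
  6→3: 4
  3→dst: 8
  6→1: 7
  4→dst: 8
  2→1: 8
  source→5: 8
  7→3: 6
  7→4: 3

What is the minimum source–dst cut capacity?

8

Max flow = 8 (via 2 augmenting paths).
In the residual at optimum, the set reachable from source is {source}.
Cut edges: source→5 (cap 8). Sum = 8.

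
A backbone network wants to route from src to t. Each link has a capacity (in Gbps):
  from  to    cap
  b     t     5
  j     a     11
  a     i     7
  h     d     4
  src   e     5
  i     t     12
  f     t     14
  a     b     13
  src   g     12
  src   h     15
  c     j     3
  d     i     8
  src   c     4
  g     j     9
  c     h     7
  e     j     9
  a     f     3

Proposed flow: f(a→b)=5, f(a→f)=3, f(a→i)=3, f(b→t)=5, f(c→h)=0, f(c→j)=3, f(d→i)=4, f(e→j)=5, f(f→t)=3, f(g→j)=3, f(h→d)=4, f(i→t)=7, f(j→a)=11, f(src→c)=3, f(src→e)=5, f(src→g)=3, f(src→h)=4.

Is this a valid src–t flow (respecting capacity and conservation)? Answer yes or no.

Every edge has 0 ≤ f(e) ≤ cap(e).
At each intermediate node, inflow equals outflow.

Yes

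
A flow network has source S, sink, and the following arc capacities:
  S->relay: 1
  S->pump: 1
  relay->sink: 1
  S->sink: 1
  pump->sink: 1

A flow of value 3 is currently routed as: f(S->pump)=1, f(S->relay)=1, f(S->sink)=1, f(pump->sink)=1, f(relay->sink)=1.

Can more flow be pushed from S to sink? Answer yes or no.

Residual reachable from S: {S}; sink is not reachable.
Saturated cut: S->pump, S->relay, S->sink with total capacity 3 = current flow value. Flow is maximum.

No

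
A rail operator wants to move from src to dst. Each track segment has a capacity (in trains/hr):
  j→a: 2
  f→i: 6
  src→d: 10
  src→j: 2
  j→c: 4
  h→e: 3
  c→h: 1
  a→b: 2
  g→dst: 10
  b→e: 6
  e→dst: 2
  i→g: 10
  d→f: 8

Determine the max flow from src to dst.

8

Augment src→j→c→h→e→dst: bottleneck 1. Total 1.
Augment src→j→a→b→e→dst: bottleneck 1. Total 2.
Augment src→d→f→i→g→dst: bottleneck 6. Total 8.
No augmenting path remains in the residual graph.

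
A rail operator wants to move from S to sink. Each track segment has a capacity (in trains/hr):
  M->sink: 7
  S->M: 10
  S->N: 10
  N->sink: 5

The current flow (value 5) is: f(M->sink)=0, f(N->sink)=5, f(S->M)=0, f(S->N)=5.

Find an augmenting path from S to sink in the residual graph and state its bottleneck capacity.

S->M->sink, bottleneck 7

Residual along S->M->sink: S->M: 10, M->sink: 7.
Bottleneck = min = 7.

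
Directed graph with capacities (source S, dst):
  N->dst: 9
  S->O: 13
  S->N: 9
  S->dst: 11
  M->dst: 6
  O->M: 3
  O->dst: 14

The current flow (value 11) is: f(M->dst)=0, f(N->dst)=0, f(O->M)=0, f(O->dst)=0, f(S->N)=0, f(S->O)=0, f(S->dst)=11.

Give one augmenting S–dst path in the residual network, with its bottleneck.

S->N->dst, bottleneck 9

Residual along S->N->dst: S->N: 9, N->dst: 9.
Bottleneck = min = 9.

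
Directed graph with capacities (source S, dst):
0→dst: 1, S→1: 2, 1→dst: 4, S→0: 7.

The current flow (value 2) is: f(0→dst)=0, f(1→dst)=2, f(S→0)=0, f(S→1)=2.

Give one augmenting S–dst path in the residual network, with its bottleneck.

Residual along S→0→dst: S→0: 7, 0→dst: 1.
Bottleneck = min = 1.

S→0→dst, bottleneck 1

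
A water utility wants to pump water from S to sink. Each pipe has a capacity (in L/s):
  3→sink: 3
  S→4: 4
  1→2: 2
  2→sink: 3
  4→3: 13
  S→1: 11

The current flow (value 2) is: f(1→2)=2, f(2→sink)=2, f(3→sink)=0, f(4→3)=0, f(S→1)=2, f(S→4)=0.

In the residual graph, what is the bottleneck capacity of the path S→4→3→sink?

3

Residual capacities along the path: S→4: 4, 4→3: 13, 3→sink: 3.
Minimum is 3.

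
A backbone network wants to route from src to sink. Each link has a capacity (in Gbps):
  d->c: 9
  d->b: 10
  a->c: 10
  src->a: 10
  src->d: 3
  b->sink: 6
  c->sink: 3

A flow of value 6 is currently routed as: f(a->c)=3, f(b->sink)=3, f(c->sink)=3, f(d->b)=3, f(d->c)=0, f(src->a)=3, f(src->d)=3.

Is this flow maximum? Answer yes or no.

Yes

Residual reachable from src: {a, c, src}; sink is not reachable.
Saturated cut: src->d, c->sink with total capacity 6 = current flow value. Flow is maximum.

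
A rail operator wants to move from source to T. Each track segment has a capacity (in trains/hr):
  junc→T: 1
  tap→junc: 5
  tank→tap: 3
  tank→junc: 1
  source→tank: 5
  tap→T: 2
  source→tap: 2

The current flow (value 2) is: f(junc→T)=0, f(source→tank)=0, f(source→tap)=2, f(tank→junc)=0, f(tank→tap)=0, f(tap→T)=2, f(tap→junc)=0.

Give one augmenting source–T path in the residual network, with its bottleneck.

Residual along source→tank→junc→T: source→tank: 5, tank→junc: 1, junc→T: 1.
Bottleneck = min = 1.

source→tank→junc→T, bottleneck 1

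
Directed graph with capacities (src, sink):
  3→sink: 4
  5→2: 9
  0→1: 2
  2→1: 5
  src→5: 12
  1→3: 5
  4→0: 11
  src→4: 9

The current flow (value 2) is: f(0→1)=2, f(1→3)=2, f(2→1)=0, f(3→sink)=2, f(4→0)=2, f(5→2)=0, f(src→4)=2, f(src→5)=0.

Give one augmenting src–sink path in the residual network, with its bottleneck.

src→5→2→1→3→sink, bottleneck 2

Residual along src→5→2→1→3→sink: src→5: 12, 5→2: 9, 2→1: 5, 1→3: 3, 3→sink: 2.
Bottleneck = min = 2.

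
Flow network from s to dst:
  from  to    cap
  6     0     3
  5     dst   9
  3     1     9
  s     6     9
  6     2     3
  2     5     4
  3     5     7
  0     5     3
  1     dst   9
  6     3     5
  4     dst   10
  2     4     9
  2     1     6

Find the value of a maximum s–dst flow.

Augment s->6->3->5->dst: bottleneck 5. Total 5.
Augment s->6->0->5->dst: bottleneck 3. Total 8.
Augment s->6->2->5->dst: bottleneck 1. Total 9.
No augmenting path remains in the residual graph.

9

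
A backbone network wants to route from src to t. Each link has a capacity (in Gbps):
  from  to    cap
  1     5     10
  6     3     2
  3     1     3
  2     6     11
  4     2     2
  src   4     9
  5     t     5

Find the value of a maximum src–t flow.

Augment src→4→2→6→3→1→5→t: bottleneck 2. Total 2.
No augmenting path remains in the residual graph.

2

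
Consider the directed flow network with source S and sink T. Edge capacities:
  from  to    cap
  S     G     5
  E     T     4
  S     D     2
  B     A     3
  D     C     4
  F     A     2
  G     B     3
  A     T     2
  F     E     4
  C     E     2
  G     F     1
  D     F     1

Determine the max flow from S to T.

5

Augment S→D→C→E→T: bottleneck 2. Total 2.
Augment S→G→F→E→T: bottleneck 1. Total 3.
Augment S→G→B→A→T: bottleneck 2. Total 5.
No augmenting path remains in the residual graph.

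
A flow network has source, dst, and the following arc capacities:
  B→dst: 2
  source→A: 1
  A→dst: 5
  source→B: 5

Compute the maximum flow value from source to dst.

3

Augment source→A→dst: bottleneck 1. Total 1.
Augment source→B→dst: bottleneck 2. Total 3.
No augmenting path remains in the residual graph.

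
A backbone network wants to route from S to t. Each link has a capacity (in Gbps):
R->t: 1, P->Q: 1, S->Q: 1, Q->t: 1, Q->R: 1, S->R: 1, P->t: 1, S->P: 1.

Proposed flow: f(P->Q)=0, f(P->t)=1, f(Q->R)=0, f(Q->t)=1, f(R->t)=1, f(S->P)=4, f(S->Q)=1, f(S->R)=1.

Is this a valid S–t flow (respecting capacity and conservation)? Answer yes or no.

No

Capacity violated on S->P: flow 4 > capacity 1.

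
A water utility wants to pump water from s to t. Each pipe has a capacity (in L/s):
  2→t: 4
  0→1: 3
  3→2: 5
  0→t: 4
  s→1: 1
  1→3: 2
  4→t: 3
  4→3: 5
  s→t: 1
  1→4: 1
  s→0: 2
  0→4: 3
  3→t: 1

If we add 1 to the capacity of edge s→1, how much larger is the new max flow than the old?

Original max flow = 4.
After raising cap(s→1), augmenting paths through that edge carry 1 more unit.
New max flow = 5. Increase = 1.

1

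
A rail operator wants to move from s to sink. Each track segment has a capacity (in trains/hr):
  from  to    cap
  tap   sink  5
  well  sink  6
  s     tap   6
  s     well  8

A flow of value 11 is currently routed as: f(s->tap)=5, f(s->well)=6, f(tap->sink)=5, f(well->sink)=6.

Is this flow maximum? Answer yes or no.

Yes

Residual reachable from s: {s, tap, well}; sink is not reachable.
Saturated cut: tap->sink, well->sink with total capacity 11 = current flow value. Flow is maximum.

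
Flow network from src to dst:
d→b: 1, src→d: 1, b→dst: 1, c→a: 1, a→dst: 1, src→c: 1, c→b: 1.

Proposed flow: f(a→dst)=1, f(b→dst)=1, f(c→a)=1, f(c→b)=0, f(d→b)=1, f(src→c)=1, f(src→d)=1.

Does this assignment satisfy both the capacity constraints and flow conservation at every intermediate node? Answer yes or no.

Every edge has 0 ≤ f(e) ≤ cap(e).
At each intermediate node, inflow equals outflow.

Yes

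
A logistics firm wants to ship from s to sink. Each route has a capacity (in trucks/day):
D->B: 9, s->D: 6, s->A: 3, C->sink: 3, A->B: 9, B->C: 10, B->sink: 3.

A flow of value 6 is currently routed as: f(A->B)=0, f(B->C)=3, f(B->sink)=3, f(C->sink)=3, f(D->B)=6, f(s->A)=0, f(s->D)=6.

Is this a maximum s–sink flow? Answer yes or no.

Residual reachable from s: {A, B, C, D, s}; sink is not reachable.
Saturated cut: B->sink, C->sink with total capacity 6 = current flow value. Flow is maximum.

Yes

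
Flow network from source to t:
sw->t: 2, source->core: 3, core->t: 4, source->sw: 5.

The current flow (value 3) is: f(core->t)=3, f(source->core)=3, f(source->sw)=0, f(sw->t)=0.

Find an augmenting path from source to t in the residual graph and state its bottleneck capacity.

Residual along source->sw->t: source->sw: 5, sw->t: 2.
Bottleneck = min = 2.

source->sw->t, bottleneck 2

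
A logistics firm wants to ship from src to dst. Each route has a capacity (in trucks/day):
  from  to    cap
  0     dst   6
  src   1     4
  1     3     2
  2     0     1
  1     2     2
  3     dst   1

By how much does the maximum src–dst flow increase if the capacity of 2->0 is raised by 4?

Original max flow = 2.
After raising cap(2->0), augmenting paths through that edge carry 1 more unit.
New max flow = 3. Increase = 1.

1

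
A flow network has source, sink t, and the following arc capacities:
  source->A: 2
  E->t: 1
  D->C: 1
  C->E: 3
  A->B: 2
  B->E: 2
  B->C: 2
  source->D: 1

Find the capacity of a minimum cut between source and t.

1

Max flow = 1 (via 1 augmenting path).
In the residual at optimum, the set reachable from source is {A, B, C, D, E, source}.
Cut edges: E->t (cap 1). Sum = 1.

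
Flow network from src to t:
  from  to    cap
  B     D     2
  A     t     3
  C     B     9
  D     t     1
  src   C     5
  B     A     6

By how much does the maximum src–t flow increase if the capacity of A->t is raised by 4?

1

Original max flow = 4.
After raising cap(A->t), augmenting paths through that edge carry 1 more unit.
New max flow = 5. Increase = 1.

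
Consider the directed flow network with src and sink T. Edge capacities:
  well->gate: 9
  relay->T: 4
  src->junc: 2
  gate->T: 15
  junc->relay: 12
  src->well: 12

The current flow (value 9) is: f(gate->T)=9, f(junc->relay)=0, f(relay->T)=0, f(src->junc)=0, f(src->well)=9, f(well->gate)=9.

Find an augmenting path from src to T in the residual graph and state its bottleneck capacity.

Residual along src->junc->relay->T: src->junc: 2, junc->relay: 12, relay->T: 4.
Bottleneck = min = 2.

src->junc->relay->T, bottleneck 2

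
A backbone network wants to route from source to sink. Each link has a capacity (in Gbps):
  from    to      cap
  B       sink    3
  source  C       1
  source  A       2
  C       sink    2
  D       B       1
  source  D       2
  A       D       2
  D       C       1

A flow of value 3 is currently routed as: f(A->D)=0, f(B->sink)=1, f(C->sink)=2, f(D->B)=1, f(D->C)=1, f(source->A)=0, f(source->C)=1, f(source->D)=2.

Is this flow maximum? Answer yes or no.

Residual reachable from source: {A, D, source}; sink is not reachable.
Saturated cut: source->C, D->C, D->B with total capacity 3 = current flow value. Flow is maximum.

Yes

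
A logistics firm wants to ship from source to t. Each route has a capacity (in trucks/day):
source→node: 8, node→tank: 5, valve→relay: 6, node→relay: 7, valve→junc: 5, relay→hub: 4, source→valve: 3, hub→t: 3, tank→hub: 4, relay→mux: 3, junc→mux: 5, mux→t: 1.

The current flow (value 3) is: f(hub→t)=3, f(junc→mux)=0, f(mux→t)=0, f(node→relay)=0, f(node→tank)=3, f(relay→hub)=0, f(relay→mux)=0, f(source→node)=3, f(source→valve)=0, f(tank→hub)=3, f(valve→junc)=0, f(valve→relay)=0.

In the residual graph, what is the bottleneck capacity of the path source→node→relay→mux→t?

Residual capacities along the path: source→node: 5, node→relay: 7, relay→mux: 3, mux→t: 1.
Minimum is 1.

1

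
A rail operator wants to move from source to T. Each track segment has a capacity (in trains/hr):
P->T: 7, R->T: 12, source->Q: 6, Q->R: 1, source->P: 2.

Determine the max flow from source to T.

Augment source->P->T: bottleneck 2. Total 2.
Augment source->Q->R->T: bottleneck 1. Total 3.
No augmenting path remains in the residual graph.

3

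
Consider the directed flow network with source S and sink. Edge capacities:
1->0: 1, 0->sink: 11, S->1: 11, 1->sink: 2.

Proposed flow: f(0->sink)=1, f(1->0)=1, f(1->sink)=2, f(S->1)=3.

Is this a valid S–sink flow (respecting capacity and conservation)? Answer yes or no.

Every edge has 0 ≤ f(e) ≤ cap(e).
At each intermediate node, inflow equals outflow.

Yes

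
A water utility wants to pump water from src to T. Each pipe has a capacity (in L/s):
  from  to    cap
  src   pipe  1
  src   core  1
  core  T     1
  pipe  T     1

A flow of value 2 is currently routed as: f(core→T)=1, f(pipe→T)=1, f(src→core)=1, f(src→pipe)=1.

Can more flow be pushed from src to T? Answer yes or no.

Residual reachable from src: {src}; T is not reachable.
Saturated cut: src→pipe, src→core with total capacity 2 = current flow value. Flow is maximum.

No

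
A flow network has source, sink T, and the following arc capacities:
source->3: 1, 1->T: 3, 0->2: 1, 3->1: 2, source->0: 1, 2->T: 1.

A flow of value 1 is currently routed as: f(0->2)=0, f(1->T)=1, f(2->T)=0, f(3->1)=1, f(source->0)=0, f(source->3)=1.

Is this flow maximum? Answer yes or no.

No

Residual path source->0->2->T has bottleneck 1 > 0.
Pushing 1 along it raises the flow to 2, so the given flow is not maximum.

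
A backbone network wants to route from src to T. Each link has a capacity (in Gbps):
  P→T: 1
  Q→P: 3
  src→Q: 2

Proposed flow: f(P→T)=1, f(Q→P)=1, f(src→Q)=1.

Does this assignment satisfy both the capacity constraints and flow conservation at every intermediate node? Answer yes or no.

Yes

Every edge has 0 ≤ f(e) ≤ cap(e).
At each intermediate node, inflow equals outflow.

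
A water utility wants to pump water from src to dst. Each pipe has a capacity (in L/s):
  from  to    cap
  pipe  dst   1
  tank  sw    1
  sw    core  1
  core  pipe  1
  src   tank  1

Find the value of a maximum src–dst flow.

Augment src→tank→sw→core→pipe→dst: bottleneck 1. Total 1.
No augmenting path remains in the residual graph.

1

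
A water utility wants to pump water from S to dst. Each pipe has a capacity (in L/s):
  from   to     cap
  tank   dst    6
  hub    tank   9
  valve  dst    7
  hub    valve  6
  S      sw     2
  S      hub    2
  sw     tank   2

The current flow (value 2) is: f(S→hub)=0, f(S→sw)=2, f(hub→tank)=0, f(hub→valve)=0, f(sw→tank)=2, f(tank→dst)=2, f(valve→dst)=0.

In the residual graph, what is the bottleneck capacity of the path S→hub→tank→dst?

2

Residual capacities along the path: S→hub: 2, hub→tank: 9, tank→dst: 4.
Minimum is 2.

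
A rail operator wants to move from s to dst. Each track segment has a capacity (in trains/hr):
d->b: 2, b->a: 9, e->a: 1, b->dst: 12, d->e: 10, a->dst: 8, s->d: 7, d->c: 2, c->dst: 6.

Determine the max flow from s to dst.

Augment s->d->b->dst: bottleneck 2. Total 2.
Augment s->d->c->dst: bottleneck 2. Total 4.
Augment s->d->e->a->dst: bottleneck 1. Total 5.
No augmenting path remains in the residual graph.

5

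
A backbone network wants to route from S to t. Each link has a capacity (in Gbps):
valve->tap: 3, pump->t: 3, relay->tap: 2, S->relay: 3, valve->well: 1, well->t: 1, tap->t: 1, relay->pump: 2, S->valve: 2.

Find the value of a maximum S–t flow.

4

Augment S->relay->tap->t: bottleneck 1. Total 1.
Augment S->relay->pump->t: bottleneck 2. Total 3.
Augment S->valve->well->t: bottleneck 1. Total 4.
No augmenting path remains in the residual graph.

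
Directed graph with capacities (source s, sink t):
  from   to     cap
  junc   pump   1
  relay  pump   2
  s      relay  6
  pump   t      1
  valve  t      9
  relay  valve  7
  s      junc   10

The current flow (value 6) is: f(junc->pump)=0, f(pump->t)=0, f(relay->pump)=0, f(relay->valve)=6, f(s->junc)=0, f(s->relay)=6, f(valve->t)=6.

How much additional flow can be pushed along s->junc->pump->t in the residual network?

Residual capacities along the path: s->junc: 10, junc->pump: 1, pump->t: 1.
Minimum is 1.

1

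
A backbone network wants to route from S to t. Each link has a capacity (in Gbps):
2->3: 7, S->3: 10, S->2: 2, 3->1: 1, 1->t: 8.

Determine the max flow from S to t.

1

Augment S->3->1->t: bottleneck 1. Total 1.
No augmenting path remains in the residual graph.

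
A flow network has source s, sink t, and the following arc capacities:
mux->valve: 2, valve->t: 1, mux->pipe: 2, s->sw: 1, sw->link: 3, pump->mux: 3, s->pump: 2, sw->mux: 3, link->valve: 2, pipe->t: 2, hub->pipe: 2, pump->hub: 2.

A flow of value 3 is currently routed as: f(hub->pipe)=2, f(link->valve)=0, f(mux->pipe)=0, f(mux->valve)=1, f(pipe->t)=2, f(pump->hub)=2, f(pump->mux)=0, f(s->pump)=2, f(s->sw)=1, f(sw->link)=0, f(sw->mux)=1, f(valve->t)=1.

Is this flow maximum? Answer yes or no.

Yes

Residual reachable from s: {s}; t is not reachable.
Saturated cut: s->pump, s->sw with total capacity 3 = current flow value. Flow is maximum.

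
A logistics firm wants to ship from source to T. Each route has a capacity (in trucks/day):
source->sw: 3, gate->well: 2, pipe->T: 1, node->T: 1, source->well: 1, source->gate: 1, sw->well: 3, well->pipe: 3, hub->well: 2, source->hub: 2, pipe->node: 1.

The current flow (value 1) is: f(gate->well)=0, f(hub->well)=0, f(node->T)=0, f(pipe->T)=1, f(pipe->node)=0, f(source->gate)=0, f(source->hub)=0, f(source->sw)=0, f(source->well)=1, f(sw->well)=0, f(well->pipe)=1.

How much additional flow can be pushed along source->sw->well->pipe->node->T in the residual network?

Residual capacities along the path: source->sw: 3, sw->well: 3, well->pipe: 2, pipe->node: 1, node->T: 1.
Minimum is 1.

1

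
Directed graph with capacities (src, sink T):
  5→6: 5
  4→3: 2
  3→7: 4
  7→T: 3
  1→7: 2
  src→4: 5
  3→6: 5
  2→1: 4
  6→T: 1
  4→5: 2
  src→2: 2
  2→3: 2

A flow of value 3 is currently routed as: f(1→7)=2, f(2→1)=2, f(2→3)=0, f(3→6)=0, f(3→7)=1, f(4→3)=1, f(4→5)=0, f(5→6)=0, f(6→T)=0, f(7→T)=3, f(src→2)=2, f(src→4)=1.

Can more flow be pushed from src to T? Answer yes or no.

Residual path src→4→3→6→T has bottleneck 1 > 0.
Pushing 1 along it raises the flow to 4, so the given flow is not maximum.

Yes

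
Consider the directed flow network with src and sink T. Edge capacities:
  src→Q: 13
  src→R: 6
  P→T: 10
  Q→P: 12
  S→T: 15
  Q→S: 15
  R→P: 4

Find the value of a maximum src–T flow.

Augment src→Q→S→T: bottleneck 13. Total 13.
Augment src→R→P→T: bottleneck 4. Total 17.
No augmenting path remains in the residual graph.

17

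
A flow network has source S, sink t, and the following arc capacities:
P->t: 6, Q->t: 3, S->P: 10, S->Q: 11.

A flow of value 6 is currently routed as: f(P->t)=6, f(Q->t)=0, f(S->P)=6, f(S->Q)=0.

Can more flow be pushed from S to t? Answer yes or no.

Residual path S->Q->t has bottleneck 3 > 0.
Pushing 3 along it raises the flow to 9, so the given flow is not maximum.

Yes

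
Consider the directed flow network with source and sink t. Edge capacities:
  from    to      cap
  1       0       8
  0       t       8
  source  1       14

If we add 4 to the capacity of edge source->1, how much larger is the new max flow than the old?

0

Original max flow = 8.
Edge source->1 does not cross the min cut (source side {1, source}), so extra capacity there cannot help.
New max flow = 8. Increase = 0.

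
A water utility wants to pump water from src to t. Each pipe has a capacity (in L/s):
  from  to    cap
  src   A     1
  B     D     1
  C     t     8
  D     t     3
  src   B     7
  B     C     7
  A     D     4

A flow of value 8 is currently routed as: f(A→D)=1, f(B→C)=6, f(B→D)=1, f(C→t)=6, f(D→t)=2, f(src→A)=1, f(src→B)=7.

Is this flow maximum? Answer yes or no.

Yes

Residual reachable from src: {src}; t is not reachable.
Saturated cut: src→A, src→B with total capacity 8 = current flow value. Flow is maximum.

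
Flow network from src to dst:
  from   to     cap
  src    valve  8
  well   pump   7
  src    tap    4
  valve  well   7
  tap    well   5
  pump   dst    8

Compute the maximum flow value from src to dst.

7

Augment src→tap→well→pump→dst: bottleneck 4. Total 4.
Augment src→valve→well→pump→dst: bottleneck 3. Total 7.
No augmenting path remains in the residual graph.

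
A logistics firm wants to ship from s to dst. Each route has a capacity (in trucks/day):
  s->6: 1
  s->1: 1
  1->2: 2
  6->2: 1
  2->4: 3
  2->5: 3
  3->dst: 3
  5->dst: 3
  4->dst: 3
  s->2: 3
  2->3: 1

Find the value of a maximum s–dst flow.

Augment s->2->3->dst: bottleneck 1. Total 1.
Augment s->2->5->dst: bottleneck 2. Total 3.
Augment s->6->2->5->dst: bottleneck 1. Total 4.
Augment s->1->2->4->dst: bottleneck 1. Total 5.
No augmenting path remains in the residual graph.

5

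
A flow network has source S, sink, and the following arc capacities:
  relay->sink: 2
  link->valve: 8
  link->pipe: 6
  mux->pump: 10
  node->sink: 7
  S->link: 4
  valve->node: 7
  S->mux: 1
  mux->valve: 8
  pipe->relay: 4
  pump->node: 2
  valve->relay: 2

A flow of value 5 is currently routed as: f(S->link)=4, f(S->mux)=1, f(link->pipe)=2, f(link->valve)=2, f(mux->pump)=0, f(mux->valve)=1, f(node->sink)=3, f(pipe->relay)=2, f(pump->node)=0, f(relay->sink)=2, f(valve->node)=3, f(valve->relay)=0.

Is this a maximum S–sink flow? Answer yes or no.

Residual reachable from S: {S}; sink is not reachable.
Saturated cut: S->link, S->mux with total capacity 5 = current flow value. Flow is maximum.

Yes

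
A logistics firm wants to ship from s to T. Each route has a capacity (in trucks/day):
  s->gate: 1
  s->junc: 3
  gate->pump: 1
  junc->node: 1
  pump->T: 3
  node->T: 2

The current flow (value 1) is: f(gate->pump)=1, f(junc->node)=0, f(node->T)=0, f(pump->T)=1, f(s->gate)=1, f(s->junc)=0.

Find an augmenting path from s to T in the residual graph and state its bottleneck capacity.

Residual along s->junc->node->T: s->junc: 3, junc->node: 1, node->T: 2.
Bottleneck = min = 1.

s->junc->node->T, bottleneck 1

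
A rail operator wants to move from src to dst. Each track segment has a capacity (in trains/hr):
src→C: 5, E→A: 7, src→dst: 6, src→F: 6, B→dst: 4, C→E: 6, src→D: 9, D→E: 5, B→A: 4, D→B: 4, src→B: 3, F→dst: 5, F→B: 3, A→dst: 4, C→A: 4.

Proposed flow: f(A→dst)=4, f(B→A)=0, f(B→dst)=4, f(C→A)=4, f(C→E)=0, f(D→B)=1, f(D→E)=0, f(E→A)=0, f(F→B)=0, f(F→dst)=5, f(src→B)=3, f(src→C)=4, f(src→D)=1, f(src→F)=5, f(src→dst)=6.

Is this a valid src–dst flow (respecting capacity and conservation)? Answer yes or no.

Every edge has 0 ≤ f(e) ≤ cap(e).
At each intermediate node, inflow equals outflow.

Yes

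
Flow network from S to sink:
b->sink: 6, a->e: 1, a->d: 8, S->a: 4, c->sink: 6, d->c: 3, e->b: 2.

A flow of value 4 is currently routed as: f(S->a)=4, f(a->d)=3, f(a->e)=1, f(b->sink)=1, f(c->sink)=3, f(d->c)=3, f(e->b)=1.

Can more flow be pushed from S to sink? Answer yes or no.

Residual reachable from S: {S}; sink is not reachable.
Saturated cut: S->a with total capacity 4 = current flow value. Flow is maximum.

No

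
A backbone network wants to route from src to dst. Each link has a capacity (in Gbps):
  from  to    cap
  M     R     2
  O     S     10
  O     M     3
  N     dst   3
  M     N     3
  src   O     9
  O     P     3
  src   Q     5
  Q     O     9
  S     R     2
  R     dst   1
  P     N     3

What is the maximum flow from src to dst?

Augment src->O->M->R->dst: bottleneck 1. Total 1.
Augment src->O->M->N->dst: bottleneck 2. Total 3.
Augment src->O->P->N->dst: bottleneck 1. Total 4.
No augmenting path remains in the residual graph.

4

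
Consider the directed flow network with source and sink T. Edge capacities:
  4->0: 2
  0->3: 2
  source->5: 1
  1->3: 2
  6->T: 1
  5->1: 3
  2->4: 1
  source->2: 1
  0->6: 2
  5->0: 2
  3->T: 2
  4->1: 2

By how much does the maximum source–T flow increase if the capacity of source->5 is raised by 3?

Original max flow = 2.
After raising cap(source->5), augmenting paths through that edge carry 1 more unit.
New max flow = 3. Increase = 1.

1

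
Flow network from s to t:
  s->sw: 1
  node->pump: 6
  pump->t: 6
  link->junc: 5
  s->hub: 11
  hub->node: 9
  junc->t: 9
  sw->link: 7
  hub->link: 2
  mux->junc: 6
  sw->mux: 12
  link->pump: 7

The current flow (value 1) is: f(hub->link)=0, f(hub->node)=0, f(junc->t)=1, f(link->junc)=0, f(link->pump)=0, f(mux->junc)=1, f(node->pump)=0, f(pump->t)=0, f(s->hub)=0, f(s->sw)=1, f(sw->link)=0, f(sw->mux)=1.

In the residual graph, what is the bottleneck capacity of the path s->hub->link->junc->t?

2

Residual capacities along the path: s->hub: 11, hub->link: 2, link->junc: 5, junc->t: 8.
Minimum is 2.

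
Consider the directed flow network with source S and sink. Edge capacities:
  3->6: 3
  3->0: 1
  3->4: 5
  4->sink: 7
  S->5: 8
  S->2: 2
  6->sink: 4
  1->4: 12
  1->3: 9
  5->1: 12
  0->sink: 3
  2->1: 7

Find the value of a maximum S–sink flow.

10

Augment S->5->1->4->sink: bottleneck 7. Total 7.
Augment S->5->1->3->0->sink: bottleneck 1. Total 8.
Augment S->2->1->3->6->sink: bottleneck 2. Total 10.
No augmenting path remains in the residual graph.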